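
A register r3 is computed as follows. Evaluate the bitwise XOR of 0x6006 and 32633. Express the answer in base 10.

8063

0x6006 = 110000000000110
32633 = 111111101111001
XOR → 001111101111111 = 8063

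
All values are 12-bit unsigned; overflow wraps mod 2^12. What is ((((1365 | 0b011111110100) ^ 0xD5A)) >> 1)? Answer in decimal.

1365 = 010101010101
0b011111110100 = 011111110100
→ | → 011111110101 = 2037
0xD5A = 110101011010
→ ^ → 101010101111 = 2735
→ >> 1 → 010101010111 = 1367

1367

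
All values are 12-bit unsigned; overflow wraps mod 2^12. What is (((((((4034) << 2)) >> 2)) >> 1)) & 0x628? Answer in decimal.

32

4034 = 111111000010
→ << 2 (mod 2^12) → 111100001000 = 3848
→ >> 2 → 001111000010 = 962
→ >> 1 → 000111100001 = 481
0x628 = 011000101000
→ & → 000000100000 = 32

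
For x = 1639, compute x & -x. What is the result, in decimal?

x = 11001100111 = 1639
-x (two's complement) = …00110011001
AND   = 00000000001 = 1
(x & -x isolates the lowest set bit of x.)

1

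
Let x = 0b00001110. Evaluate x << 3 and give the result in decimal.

x = 0001110
shift left by 3 → 1110000 = 112
(equivalently, 14 × 2^3 = 14 × 8)

112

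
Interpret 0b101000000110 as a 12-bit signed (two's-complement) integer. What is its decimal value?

pattern = 101000000110 (MSB is 1 ⇒ negative)
Invert: 010111111001, add 1 → 010111111010 = 1530, so the value is -1530.
(Equivalently: 2566 - 2^12 = 2566 - 4096 = -1530.)

-1530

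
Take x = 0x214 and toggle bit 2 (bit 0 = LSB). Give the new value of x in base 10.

528

x = 01000010100
bit 2 is currently 1; toggle it via x ^ (1 << 2) = x ^ 4
→ 01000010000 = 528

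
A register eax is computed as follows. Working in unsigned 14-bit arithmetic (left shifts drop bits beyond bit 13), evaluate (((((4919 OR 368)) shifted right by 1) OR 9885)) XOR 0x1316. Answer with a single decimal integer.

15529

4919 = 01001100110111
368 = 00000101110000
→ OR → 01001101110111 = 4983
→ shifted right by 1 → 00100110111011 = 2491
9885 = 10011010011101
→ OR → 10111110111111 = 12223
0x1316 = 01001100010110
→ XOR → 11110010101001 = 15529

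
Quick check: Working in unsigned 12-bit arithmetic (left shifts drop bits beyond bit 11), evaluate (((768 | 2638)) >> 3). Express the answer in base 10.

768 = 001100000000
2638 = 101001001110
→ | → 101101001110 = 2894
→ >> 3 → 000101101001 = 361

361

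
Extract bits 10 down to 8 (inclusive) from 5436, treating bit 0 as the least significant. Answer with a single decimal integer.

v = 1010100111100
Shift right by 8: 10101
Mask low 3 bits: 101 = 5

5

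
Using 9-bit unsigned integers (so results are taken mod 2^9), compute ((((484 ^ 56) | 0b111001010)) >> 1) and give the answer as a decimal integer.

484 = 111100100
56 = 000111000
→ ^ → 111011100 = 476
0b111001010 = 111001010
→ | → 111011110 = 478
→ >> 1 → 011101111 = 239

239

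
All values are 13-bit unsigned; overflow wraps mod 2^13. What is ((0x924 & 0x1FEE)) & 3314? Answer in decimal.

2080

0x924 = 0100100100100
0x1FEE = 1111111101110
→ & → 0100100100100 = 2340
3314 = 0110011110010
→ & → 0100000100000 = 2080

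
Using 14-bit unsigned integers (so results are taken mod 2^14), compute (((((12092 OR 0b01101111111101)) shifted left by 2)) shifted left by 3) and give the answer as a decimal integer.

16288

12092 = 10111100111100
0b01101111111101 = 01101111111101
→ OR → 11111111111101 = 16381
→ shifted left by 2 (mod 2^14) → 11111111110100 = 16372
→ shifted left by 3 (mod 2^14) → 11111110100000 = 16288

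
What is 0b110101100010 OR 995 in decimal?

a = 110101100010
995 = 001111100011
 OR → 111111100011 = 4067

4067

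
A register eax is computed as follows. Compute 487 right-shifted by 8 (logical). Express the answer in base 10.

487 = 111100111
shift right by 8 → 000000001 = 1
(equivalently, floor(487 / 256))

1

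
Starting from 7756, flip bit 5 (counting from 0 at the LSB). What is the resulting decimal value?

7788

x = 1111001001100
bit 5 is currently 0; toggle it via x ^ (1 << 5) = x ^ 32
→ 1111001101100 = 7788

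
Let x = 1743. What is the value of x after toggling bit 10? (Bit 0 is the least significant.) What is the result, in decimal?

719

x = 11011001111
bit 10 is currently 1; toggle it via x ^ (1 << 10) = x ^ 1024
→ 01011001111 = 719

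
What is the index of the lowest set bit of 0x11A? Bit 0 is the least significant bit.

0x11A = 100011010
Trailing zeros: 1, so the lowest set bit is bit 1 (value 2).

1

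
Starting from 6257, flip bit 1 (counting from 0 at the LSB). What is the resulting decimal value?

x = 1100001110001
bit 1 is currently 0; toggle it via x ^ (1 << 1) = x ^ 2
→ 1100001110011 = 6259

6259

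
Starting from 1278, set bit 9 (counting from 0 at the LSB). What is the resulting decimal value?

1790

x = 10011111110
bit 9 is currently 0; set it via x | (1 << 9) = x | 512
→ 11011111110 = 1790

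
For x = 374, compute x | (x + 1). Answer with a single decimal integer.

375

x = 101110110 = 374
x + 1 = 101110111
OR    = 101110111 = 375
(x | (x + 1) sets the lowest cleared bit.)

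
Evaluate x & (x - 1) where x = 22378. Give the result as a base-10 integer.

22376

x = 101011101101010 = 22378
x - 1 = 101011101101001
AND   = 101011101101000 = 22376
(x & (x - 1) clears the lowest set bit of x.)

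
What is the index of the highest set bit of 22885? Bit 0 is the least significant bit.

22885 = 101100101100101
The topmost 1 is at position 14 (since 2^14 = 16384 ≤ 22885 < 32768).

14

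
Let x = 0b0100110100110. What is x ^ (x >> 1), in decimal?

3445

x = 100110100110 = 2470
x>>1 = 010011010011
XOR  = 110101110101 = 3445
(x ^ (x >> 1) gives the standard binary-reflected Gray code of x.)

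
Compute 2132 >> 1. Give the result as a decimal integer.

1066

2132 = 100001010100
shift right by 1 → 010000101010 = 1066
(equivalently, floor(2132 / 2))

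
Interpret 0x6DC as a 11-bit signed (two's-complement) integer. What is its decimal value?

pattern = 11011011100 (MSB is 1 ⇒ negative)
Invert: 00100100011, add 1 → 00100100100 = 292, so the value is -292.
(Equivalently: 1756 - 2^11 = 1756 - 2048 = -292.)

-292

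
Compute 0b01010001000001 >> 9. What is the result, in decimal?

10

x = 1010001000001
shift right by 9 → 0000000001010 = 10
(equivalently, floor(5185 / 512))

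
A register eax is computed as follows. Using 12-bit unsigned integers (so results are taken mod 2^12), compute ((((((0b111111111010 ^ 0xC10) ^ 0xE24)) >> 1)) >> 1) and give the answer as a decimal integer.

0b111111111010 = 111111111010
0xC10 = 110000010000
→ ^ → 001111101010 = 1002
0xE24 = 111000100100
→ ^ → 110111001110 = 3534
→ >> 1 → 011011100111 = 1767
→ >> 1 → 001101110011 = 883

883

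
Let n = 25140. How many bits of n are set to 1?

25140 = 110001000110100
Count the 1s: 1 + 1 + 1 + 1 + 1 + 1 = 6

6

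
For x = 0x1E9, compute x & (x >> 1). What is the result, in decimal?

224

x = 111101001 = 489
x>>1 = 011110100
AND  = 011100000 = 224
(x & (x >> 1) has a 1 wherever x has two consecutive 1 bits.)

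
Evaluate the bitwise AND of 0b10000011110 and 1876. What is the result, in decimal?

a = 10000011110
1876 = 11101010100
AND → 10000010100 = 1044

1044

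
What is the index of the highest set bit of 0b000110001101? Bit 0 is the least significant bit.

8

0b000110001101 = 110001101
The topmost 1 is at position 8 (since 2^8 = 256 ≤ 397 < 512).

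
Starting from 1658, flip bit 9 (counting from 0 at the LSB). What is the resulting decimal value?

1146

x = 11001111010
bit 9 is currently 1; toggle it via x ^ (1 << 9) = x ^ 512
→ 10001111010 = 1146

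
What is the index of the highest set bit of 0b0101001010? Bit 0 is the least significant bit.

8

0b0101001010 = 101001010
The topmost 1 is at position 8 (since 2^8 = 256 ≤ 330 < 512).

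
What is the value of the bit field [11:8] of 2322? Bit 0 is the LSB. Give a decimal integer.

v = 0100100010010
Shift right by 8: 01001
Mask low 4 bits: 1001 = 9

9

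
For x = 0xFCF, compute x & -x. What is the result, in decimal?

x = 111111001111 = 4047
-x (two's complement) = …000000110001
AND   = 000000000001 = 1
(x & -x isolates the lowest set bit of x.)

1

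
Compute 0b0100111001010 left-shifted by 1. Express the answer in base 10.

x = 0100111001010
shift left by 1 → 1001110010100 = 5012
(equivalently, 2506 × 2^1 = 2506 × 2)

5012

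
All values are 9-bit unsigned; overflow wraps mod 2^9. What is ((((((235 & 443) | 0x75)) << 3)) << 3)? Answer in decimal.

235 = 011101011
443 = 110111011
→ & → 010101011 = 171
0x75 = 001110101
→ | → 011111111 = 255
→ << 3 (mod 2^9) → 111111000 = 504
→ << 3 (mod 2^9) → 111000000 = 448

448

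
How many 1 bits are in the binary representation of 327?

5

327 = 101000111
Count the 1s: 1 + 1 + 1 + 1 + 1 = 5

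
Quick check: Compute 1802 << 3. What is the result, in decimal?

1802 = 00011100001010
shift left by 3 → 11100001010000 = 14416
(equivalently, 1802 × 2^3 = 1802 × 8)

14416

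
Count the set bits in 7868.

9

7868 = 1111010111100
Count the 1s: 1 + 1 + 1 + 1 + 1 + 1 + 1 + 1 + 1 = 9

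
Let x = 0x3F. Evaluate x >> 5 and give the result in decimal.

0x3F = 111111
shift right by 5 → 000001 = 1
(equivalently, floor(63 / 32))

1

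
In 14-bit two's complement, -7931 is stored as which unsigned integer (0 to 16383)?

7931 in 14 bits: 01111011111011
Invert: 10000100000100
Add 1:  10000100000101 = 8453
(Check: 2^14 - 7931 = 16384 - 7931 = 8453.)

8453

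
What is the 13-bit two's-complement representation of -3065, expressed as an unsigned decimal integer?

3065 in 13 bits: 0101111111001
Invert: 1010000000110
Add 1:  1010000000111 = 5127
(Check: 2^13 - 3065 = 8192 - 3065 = 5127.)

5127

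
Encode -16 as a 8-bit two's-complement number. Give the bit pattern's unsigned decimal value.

16 in 8 bits: 00010000
Invert: 11101111
Add 1:  11110000 = 240
(Check: 2^8 - 16 = 256 - 16 = 240.)

240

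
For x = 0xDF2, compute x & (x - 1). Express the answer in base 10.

3568

x = 110111110010 = 3570
x - 1 = 110111110001
AND   = 110111110000 = 3568
(x & (x - 1) clears the lowest set bit of x.)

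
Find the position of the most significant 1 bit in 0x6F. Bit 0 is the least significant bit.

0x6F = 1101111
The topmost 1 is at position 6 (since 2^6 = 64 ≤ 111 < 128).

6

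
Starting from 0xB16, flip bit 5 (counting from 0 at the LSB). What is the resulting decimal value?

2870

x = 101100010110
bit 5 is currently 0; toggle it via x ^ (1 << 5) = x ^ 32
→ 101100110110 = 2870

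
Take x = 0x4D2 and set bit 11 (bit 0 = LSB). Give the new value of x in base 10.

3282

x = 010011010010
bit 11 is currently 0; set it via x | (1 << 11) = x | 2048
→ 110011010010 = 3282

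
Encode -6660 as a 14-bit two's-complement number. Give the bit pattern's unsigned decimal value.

9724

6660 in 14 bits: 01101000000100
Invert: 10010111111011
Add 1:  10010111111100 = 9724
(Check: 2^14 - 6660 = 16384 - 6660 = 9724.)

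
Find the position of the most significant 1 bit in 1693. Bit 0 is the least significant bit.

10

1693 = 11010011101
The topmost 1 is at position 10 (since 2^10 = 1024 ≤ 1693 < 2048).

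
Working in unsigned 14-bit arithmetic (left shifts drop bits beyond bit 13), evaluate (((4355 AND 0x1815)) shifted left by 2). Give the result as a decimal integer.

4355 = 01000100000011
0x1815 = 01100000010101
→ AND → 01000000000001 = 4097
→ shifted left by 2 (mod 2^14) → 00000000000100 = 4

4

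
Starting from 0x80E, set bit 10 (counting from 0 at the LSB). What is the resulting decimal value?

3086

x = 100000001110
bit 10 is currently 0; set it via x | (1 << 10) = x | 1024
→ 110000001110 = 3086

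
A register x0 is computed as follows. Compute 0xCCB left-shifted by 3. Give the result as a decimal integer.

26200

0xCCB = 000110011001011
shift left by 3 → 110011001011000 = 26200
(equivalently, 3275 × 2^3 = 3275 × 8)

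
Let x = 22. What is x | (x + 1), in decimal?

x = 10110 = 22
x + 1 = 10111
OR    = 10111 = 23
(x | (x + 1) sets the lowest cleared bit.)

23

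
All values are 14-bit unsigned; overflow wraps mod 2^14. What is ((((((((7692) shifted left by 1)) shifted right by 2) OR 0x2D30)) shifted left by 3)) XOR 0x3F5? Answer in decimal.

7692 = 01111000001100
→ shifted left by 1 (mod 2^14) → 11110000011000 = 15384
→ shifted right by 2 → 00111100000110 = 3846
0x2D30 = 10110100110000
→ OR → 10111100110110 = 12086
→ shifted left by 3 (mod 2^14) → 11100110110000 = 14768
0x3F5 = 00001111110101
→ XOR → 11101001000101 = 14917

14917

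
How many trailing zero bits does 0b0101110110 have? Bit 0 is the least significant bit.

1

0b0101110110 = 101110110
Trailing zeros: 1, so the lowest set bit is bit 1 (value 2).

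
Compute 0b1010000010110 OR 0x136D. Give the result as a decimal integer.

a = 1010000010110
0x136D = 1001101101101
 OR → 1011101111111 = 6015

6015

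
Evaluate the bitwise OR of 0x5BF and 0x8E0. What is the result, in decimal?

0x5BF = 010110111111
0x8E0 = 100011100000
 OR → 110111111111 = 3583

3583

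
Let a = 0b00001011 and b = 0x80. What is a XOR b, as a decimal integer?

a = 00001011
0x80 = 10000000
XOR → 10001011 = 139

139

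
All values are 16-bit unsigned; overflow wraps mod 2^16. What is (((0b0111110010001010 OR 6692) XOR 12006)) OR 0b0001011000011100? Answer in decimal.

0b0111110010001010 = 0111110010001010
6692 = 0001101000100100
→ OR → 0111111010101110 = 32430
12006 = 0010111011100110
→ XOR → 0101000001001000 = 20552
0b0001011000011100 = 0001011000011100
→ OR → 0101011001011100 = 22108

22108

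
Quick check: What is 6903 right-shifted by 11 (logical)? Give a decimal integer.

3

6903 = 1101011110111
shift right by 11 → 0000000000011 = 3
(equivalently, floor(6903 / 2048))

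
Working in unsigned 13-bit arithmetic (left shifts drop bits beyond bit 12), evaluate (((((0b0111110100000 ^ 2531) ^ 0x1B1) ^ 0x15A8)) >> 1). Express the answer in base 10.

0b0111110100000 = 0111110100000
2531 = 0100111100011
→ ^ → 0011001000011 = 1603
0x1B1 = 0000110110001
→ ^ → 0011111110010 = 2034
0x15A8 = 1010110101000
→ ^ → 1001001011010 = 4698
→ >> 1 → 0100100101101 = 2349

2349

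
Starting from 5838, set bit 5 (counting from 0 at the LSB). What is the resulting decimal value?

x = 1011011001110
bit 5 is currently 0; set it via x | (1 << 5) = x | 32
→ 1011011101110 = 5870

5870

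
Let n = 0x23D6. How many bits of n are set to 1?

0x23D6 = 10001111010110
Count the 1s: 1 + 1 + 1 + 1 + 1 + 1 + 1 + 1 = 8

8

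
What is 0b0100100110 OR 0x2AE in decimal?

a = 0100100110
0x2AE = 1010101110
 OR → 1110101110 = 942

942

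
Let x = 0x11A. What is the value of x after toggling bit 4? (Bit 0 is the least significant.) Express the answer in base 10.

x = 100011010
bit 4 is currently 1; toggle it via x ^ (1 << 4) = x ^ 16
→ 100001010 = 266

266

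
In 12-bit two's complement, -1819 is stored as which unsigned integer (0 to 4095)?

2277

1819 in 12 bits: 011100011011
Invert: 100011100100
Add 1:  100011100101 = 2277
(Check: 2^12 - 1819 = 4096 - 1819 = 2277.)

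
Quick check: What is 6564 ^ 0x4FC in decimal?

7512

6564 = 1100110100100
0x4FC = 0010011111100
XOR → 1110101011000 = 7512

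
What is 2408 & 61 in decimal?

2408 = 100101101000
61 = 000000111101
AND → 000000101000 = 40

40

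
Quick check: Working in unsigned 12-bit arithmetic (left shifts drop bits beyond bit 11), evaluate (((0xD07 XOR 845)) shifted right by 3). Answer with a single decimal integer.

0xD07 = 110100000111
845 = 001101001101
→ XOR → 111001001010 = 3658
→ shifted right by 3 → 000111001001 = 457

457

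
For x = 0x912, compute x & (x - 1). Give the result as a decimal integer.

x = 100100010010 = 2322
x - 1 = 100100010001
AND   = 100100010000 = 2320
(x & (x - 1) clears the lowest set bit of x.)

2320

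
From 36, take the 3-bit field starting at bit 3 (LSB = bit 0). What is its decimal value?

4

v = 00100100
Shift right by 3: 00100
Mask low 3 bits: 100 = 4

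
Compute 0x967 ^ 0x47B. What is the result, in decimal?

0x967 = 100101100111
0x47B = 010001111011
XOR → 110100011100 = 3356

3356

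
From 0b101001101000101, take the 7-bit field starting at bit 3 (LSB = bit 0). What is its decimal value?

v = 101001101000101
Shift right by 3: 101001101000
Mask low 7 bits: 1101000 = 104

104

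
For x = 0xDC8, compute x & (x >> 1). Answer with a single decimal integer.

1216

x = 110111001000 = 3528
x>>1 = 011011100100
AND  = 010011000000 = 1216
(x & (x >> 1) has a 1 wherever x has two consecutive 1 bits.)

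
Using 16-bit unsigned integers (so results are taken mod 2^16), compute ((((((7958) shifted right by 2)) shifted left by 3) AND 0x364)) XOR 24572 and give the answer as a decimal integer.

24028

7958 = 0001111100010110
→ shifted right by 2 → 0000011111000101 = 1989
→ shifted left by 3 (mod 2^16) → 0011111000101000 = 15912
0x364 = 0000001101100100
→ AND → 0000001000100000 = 544
24572 = 0101111111111100
→ XOR → 0101110111011100 = 24028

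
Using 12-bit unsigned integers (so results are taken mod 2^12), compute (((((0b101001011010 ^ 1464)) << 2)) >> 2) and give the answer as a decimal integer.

0b101001011010 = 101001011010
1464 = 010110111000
→ ^ → 111111100010 = 4066
→ << 2 (mod 2^12) → 111110001000 = 3976
→ >> 2 → 001111100010 = 994

994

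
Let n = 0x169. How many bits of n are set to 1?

5

0x169 = 101101001
Count the 1s: 1 + 1 + 1 + 1 + 1 = 5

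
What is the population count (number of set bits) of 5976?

7

5976 = 1011101011000
Count the 1s: 1 + 1 + 1 + 1 + 1 + 1 + 1 = 7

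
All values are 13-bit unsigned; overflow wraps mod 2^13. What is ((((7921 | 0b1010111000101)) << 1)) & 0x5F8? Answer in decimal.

1512

7921 = 1111011110001
0b1010111000101 = 1010111000101
→ | → 1111111110101 = 8181
→ << 1 (mod 2^13) → 1111111101010 = 8170
0x5F8 = 0010111111000
→ & → 0010111101000 = 1512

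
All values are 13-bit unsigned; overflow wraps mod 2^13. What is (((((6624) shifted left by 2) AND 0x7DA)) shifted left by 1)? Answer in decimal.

3840

6624 = 1100111100000
→ shifted left by 2 (mod 2^13) → 0011110000000 = 1920
0x7DA = 0011111011010
→ AND → 0011110000000 = 1920
→ shifted left by 1 (mod 2^13) → 0111100000000 = 3840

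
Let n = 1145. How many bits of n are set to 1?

1145 = 10001111001
Count the 1s: 1 + 1 + 1 + 1 + 1 + 1 = 6

6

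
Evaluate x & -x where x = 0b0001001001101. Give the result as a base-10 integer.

1

x = 1001001101 = 589
-x (two's complement) = …0110110011
AND   = 0000000001 = 1
(x & -x isolates the lowest set bit of x.)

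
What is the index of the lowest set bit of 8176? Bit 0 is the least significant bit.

4

8176 = 1111111110000
Trailing zeros: 4, so the lowest set bit is bit 4 (value 16).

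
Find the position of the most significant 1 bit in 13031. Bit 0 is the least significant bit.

13

13031 = 11001011100111
The topmost 1 is at position 13 (since 2^13 = 8192 ≤ 13031 < 16384).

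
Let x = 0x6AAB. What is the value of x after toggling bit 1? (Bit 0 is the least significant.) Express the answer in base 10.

27305

x = 110101010101011
bit 1 is currently 1; toggle it via x ^ (1 << 1) = x ^ 2
→ 110101010101001 = 27305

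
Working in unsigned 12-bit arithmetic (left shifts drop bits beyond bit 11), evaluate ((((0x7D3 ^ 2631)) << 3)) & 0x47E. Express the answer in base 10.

0x7D3 = 011111010011
2631 = 101001000111
→ ^ → 110110010100 = 3476
→ << 3 (mod 2^12) → 110010100000 = 3232
0x47E = 010001111110
→ & → 010000100000 = 1056

1056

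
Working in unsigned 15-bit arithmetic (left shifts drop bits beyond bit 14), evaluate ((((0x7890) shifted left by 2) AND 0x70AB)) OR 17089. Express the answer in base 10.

0x7890 = 111100010010000
→ shifted left by 2 (mod 2^15) → 110001001000000 = 25152
0x70AB = 111000010101011
→ AND → 110000000000000 = 24576
17089 = 100001011000001
→ OR → 110001011000001 = 25281

25281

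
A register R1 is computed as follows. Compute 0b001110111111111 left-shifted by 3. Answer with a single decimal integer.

61432

x = 0001110111111111
shift left by 3 → 1110111111111000 = 61432
(equivalently, 7679 × 2^3 = 7679 × 8)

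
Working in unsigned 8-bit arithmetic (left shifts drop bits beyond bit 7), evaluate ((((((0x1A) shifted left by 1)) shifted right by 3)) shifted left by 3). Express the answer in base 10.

0x1A = 00011010
→ shifted left by 1 (mod 2^8) → 00110100 = 52
→ shifted right by 3 → 00000110 = 6
→ shifted left by 3 (mod 2^8) → 00110000 = 48

48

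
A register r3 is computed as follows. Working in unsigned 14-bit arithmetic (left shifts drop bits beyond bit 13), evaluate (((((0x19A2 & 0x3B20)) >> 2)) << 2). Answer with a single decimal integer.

6432

0x19A2 = 01100110100010
0x3B20 = 11101100100000
→ & → 01100100100000 = 6432
→ >> 2 → 00011001001000 = 1608
→ << 2 (mod 2^14) → 01100100100000 = 6432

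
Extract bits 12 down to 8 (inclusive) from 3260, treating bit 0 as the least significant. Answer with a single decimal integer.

12

v = 000110010111100
Shift right by 8: 0001100
Mask low 5 bits: 01100 = 12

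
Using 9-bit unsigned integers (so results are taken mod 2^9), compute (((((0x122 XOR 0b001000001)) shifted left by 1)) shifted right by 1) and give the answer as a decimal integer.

99

0x122 = 100100010
0b001000001 = 001000001
→ XOR → 101100011 = 355
→ shifted left by 1 (mod 2^9) → 011000110 = 198
→ shifted right by 1 → 001100011 = 99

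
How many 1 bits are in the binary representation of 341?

5

341 = 101010101
Count the 1s: 1 + 1 + 1 + 1 + 1 = 5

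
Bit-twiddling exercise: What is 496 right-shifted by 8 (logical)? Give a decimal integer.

1

496 = 111110000
shift right by 8 → 000000001 = 1
(equivalently, floor(496 / 256))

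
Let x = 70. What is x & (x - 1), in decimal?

68

x = 1000110 = 70
x - 1 = 1000101
AND   = 1000100 = 68
(x & (x - 1) clears the lowest set bit of x.)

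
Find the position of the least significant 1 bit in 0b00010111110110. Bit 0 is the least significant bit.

0b00010111110110 = 10111110110
Trailing zeros: 1, so the lowest set bit is bit 1 (value 2).

1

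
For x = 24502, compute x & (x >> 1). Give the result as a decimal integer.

x = 101111110110110 = 24502
x>>1 = 010111111011011
AND  = 000111110010010 = 3986
(x & (x >> 1) has a 1 wherever x has two consecutive 1 bits.)

3986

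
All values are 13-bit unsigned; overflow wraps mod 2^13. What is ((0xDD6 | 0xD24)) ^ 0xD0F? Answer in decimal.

0xDD6 = 0110111010110
0xD24 = 0110100100100
→ | → 0110111110110 = 3574
0xD0F = 0110100001111
→ ^ → 0000011111001 = 249

249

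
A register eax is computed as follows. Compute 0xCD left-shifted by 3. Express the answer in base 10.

0xCD = 00011001101
shift left by 3 → 11001101000 = 1640
(equivalently, 205 × 2^3 = 205 × 8)

1640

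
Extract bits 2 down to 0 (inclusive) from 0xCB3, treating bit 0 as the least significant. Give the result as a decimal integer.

v = 0110010110011
Shift right by 0: 0110010110011
Mask low 3 bits: 011 = 3

3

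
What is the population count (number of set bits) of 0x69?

4

0x69 = 1101001
Count the 1s: 1 + 1 + 1 + 1 = 4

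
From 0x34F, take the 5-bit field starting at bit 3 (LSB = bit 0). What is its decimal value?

9

v = 001101001111
Shift right by 3: 001101001
Mask low 5 bits: 01001 = 9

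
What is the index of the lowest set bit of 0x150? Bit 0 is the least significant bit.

4

0x150 = 101010000
Trailing zeros: 4, so the lowest set bit is bit 4 (value 16).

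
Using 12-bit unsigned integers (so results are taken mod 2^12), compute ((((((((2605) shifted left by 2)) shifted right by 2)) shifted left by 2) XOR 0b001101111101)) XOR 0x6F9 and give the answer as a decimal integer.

3376

2605 = 101000101101
→ shifted left by 2 (mod 2^12) → 100010110100 = 2228
→ shifted right by 2 → 001000101101 = 557
→ shifted left by 2 (mod 2^12) → 100010110100 = 2228
0b001101111101 = 001101111101
→ XOR → 101111001001 = 3017
0x6F9 = 011011111001
→ XOR → 110100110000 = 3376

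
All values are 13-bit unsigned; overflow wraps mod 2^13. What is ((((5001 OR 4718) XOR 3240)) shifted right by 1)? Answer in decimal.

5001 = 1001110001001
4718 = 1001001101110
→ OR → 1001111101111 = 5103
3240 = 0110010101000
→ XOR → 1111101000111 = 8007
→ shifted right by 1 → 0111110100011 = 4003

4003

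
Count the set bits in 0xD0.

0xD0 = 11010000
Count the 1s: 1 + 1 + 1 = 3

3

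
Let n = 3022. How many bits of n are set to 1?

3022 = 101111001110
Count the 1s: 1 + 1 + 1 + 1 + 1 + 1 + 1 + 1 = 8

8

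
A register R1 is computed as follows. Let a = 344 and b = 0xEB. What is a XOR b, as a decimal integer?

435

344 = 101011000
0xEB = 011101011
XOR → 110110011 = 435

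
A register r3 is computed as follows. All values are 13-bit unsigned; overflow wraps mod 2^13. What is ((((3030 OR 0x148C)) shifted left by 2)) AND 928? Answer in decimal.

3030 = 0101111010110
0x148C = 1010010001100
→ OR → 1111111011110 = 8158
→ shifted left by 2 (mod 2^13) → 1111101111000 = 8056
928 = 0001110100000
→ AND → 0001100100000 = 800

800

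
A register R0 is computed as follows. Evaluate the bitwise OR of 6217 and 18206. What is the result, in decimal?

24415

6217 = 001100001001001
18206 = 100011100011110
 OR → 101111101011111 = 24415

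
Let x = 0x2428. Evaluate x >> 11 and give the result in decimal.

4

0x2428 = 10010000101000
shift right by 11 → 00000000000100 = 4
(equivalently, floor(9256 / 2048))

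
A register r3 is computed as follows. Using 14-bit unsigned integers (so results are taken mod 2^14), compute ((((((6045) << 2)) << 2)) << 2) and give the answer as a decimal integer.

10048

6045 = 01011110011101
→ << 2 (mod 2^14) → 01111001110100 = 7796
→ << 2 (mod 2^14) → 11100111010000 = 14800
→ << 2 (mod 2^14) → 10011101000000 = 10048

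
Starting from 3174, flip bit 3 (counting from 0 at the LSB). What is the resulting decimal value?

3182

x = 00110001100110
bit 3 is currently 0; toggle it via x ^ (1 << 3) = x ^ 8
→ 00110001101110 = 3182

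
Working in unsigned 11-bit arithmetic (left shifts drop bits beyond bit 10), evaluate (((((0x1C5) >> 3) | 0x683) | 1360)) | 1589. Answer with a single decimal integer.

0x1C5 = 00111000101
→ >> 3 → 00000111000 = 56
0x683 = 11010000011
→ | → 11010111011 = 1723
1360 = 10101010000
→ | → 11111111011 = 2043
1589 = 11000110101
→ | → 11111111111 = 2047

2047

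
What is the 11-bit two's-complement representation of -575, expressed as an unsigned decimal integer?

1473

575 in 11 bits: 01000111111
Invert: 10111000000
Add 1:  10111000001 = 1473
(Check: 2^11 - 575 = 2048 - 575 = 1473.)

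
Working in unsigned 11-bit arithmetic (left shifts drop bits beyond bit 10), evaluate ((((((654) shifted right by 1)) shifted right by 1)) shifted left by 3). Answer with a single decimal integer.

654 = 01010001110
→ shifted right by 1 → 00101000111 = 327
→ shifted right by 1 → 00010100011 = 163
→ shifted left by 3 (mod 2^11) → 10100011000 = 1304

1304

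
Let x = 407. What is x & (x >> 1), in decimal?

x = 110010111 = 407
x>>1 = 011001011
AND  = 010000011 = 131
(x & (x >> 1) has a 1 wherever x has two consecutive 1 bits.)

131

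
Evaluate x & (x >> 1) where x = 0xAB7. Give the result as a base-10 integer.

19

x = 101010110111 = 2743
x>>1 = 010101011011
AND  = 000000010011 = 19
(x & (x >> 1) has a 1 wherever x has two consecutive 1 bits.)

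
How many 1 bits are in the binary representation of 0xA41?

0xA41 = 101001000001
Count the 1s: 1 + 1 + 1 + 1 = 4

4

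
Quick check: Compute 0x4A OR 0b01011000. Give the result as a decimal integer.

90

0x4A = 1001010
b = 1011000
 OR → 1011010 = 90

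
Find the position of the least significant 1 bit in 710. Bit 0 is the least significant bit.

1

710 = 1011000110
Trailing zeros: 1, so the lowest set bit is bit 1 (value 2).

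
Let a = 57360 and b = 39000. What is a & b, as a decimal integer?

57360 = 1110000000010000
39000 = 1001100001011000
AND → 1000000000010000 = 32784

32784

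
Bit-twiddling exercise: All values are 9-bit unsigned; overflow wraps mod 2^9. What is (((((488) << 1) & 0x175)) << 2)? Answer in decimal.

320

488 = 111101000
→ << 1 (mod 2^9) → 111010000 = 464
0x175 = 101110101
→ & → 101010000 = 336
→ << 2 (mod 2^9) → 101000000 = 320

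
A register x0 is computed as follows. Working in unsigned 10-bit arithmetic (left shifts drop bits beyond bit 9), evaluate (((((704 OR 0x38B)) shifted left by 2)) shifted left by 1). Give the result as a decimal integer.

704 = 1011000000
0x38B = 1110001011
→ OR → 1111001011 = 971
→ shifted left by 2 (mod 2^10) → 1100101100 = 812
→ shifted left by 1 (mod 2^10) → 1001011000 = 600

600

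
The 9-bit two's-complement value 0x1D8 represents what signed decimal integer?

pattern = 111011000 (MSB is 1 ⇒ negative)
Invert: 000100111, add 1 → 000101000 = 40, so the value is -40.
(Equivalently: 472 - 2^9 = 472 - 512 = -40.)

-40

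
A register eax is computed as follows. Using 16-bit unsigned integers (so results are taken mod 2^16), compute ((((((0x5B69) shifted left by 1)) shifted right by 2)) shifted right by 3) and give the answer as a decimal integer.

1462

0x5B69 = 0101101101101001
→ shifted left by 1 (mod 2^16) → 1011011011010010 = 46802
→ shifted right by 2 → 0010110110110100 = 11700
→ shifted right by 3 → 0000010110110110 = 1462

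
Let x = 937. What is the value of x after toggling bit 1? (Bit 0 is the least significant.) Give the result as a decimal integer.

x = 1110101001
bit 1 is currently 0; toggle it via x ^ (1 << 1) = x ^ 2
→ 1110101011 = 939

939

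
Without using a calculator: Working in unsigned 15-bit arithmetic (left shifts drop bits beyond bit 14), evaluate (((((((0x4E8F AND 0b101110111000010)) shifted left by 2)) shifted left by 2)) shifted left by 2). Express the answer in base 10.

0x4E8F = 100111010001111
0b101110111000010 = 101110111000010
→ AND → 100110010000010 = 19586
→ shifted left by 2 (mod 2^15) → 011001000001000 = 12808
→ shifted left by 2 (mod 2^15) → 100100000100000 = 18464
→ shifted left by 2 (mod 2^15) → 010000010000000 = 8320

8320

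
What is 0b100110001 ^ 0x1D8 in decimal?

233

a = 100110001
0x1D8 = 111011000
XOR → 011101001 = 233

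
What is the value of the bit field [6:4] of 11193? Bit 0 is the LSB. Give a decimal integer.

3

v = 0010101110111001
Shift right by 4: 001010111011
Mask low 3 bits: 011 = 3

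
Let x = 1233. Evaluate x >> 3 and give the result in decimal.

154

1233 = 10011010001
shift right by 3 → 00010011010 = 154
(equivalently, floor(1233 / 8))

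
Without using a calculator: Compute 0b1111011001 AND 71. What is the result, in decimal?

65

a = 1111011001
71 = 0001000111
AND → 0001000001 = 65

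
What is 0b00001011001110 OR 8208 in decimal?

a = 00001011001110
8208 = 10000000010000
 OR → 10001011011110 = 8926

8926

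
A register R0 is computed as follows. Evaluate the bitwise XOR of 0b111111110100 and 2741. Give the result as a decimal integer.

a = 111111110100
2741 = 101010110101
XOR → 010101000001 = 1345

1345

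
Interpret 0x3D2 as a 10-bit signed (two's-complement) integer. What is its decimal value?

pattern = 1111010010 (MSB is 1 ⇒ negative)
Invert: 0000101101, add 1 → 0000101110 = 46, so the value is -46.
(Equivalently: 978 - 2^10 = 978 - 1024 = -46.)

-46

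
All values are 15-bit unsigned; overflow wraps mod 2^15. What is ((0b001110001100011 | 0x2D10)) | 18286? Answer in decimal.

32639

0b001110001100011 = 001110001100011
0x2D10 = 010110100010000
→ | → 011110101110011 = 15731
18286 = 100011101101110
→ | → 111111101111111 = 32639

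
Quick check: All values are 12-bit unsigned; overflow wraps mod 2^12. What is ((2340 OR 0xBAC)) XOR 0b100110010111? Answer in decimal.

571

2340 = 100100100100
0xBAC = 101110101100
→ OR → 101110101100 = 2988
0b100110010111 = 100110010111
→ XOR → 001000111011 = 571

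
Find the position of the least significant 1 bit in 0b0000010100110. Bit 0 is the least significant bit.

1

0b0000010100110 = 10100110
Trailing zeros: 1, so the lowest set bit is bit 1 (value 2).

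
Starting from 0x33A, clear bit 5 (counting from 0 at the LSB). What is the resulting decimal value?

794

x = 1100111010
bit 5 is currently 1; clear it via x & ~(1 << 5) = x & ~32
→ 1100011010 = 794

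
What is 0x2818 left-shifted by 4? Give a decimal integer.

164224

0x2818 = 000010100000011000
shift left by 4 → 101000000110000000 = 164224
(equivalently, 10264 × 2^4 = 10264 × 16)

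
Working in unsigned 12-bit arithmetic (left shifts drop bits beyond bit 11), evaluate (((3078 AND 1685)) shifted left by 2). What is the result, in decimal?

16

3078 = 110000000110
1685 = 011010010101
→ AND → 010000000100 = 1028
→ shifted left by 2 (mod 2^12) → 000000010000 = 16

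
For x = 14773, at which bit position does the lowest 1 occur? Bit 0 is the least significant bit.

0

14773 = 11100110110101
Trailing zeros: 0, so the lowest set bit is bit 0 (value 1).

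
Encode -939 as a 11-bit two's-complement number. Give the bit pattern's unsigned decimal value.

1109

939 in 11 bits: 01110101011
Invert: 10001010100
Add 1:  10001010101 = 1109
(Check: 2^11 - 939 = 2048 - 939 = 1109.)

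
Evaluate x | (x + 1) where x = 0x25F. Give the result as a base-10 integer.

x = 1001011111 = 607
x + 1 = 1001100000
OR    = 1001111111 = 639
(x | (x + 1) sets the lowest cleared bit.)

639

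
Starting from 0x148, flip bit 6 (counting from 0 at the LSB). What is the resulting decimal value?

264

x = 00101001000
bit 6 is currently 1; toggle it via x ^ (1 << 6) = x ^ 64
→ 00100001000 = 264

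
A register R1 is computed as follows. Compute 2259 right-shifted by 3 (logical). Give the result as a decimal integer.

2259 = 100011010011
shift right by 3 → 000100011010 = 282
(equivalently, floor(2259 / 8))

282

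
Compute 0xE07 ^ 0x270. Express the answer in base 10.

0xE07 = 111000000111
0x270 = 001001110000
XOR → 110001110111 = 3191

3191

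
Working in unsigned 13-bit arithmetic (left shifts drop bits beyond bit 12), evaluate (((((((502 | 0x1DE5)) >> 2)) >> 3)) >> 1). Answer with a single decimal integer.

502 = 0000111110110
0x1DE5 = 1110111100101
→ | → 1110111110111 = 7671
→ >> 2 → 0011101111101 = 1917
→ >> 3 → 0000011101111 = 239
→ >> 1 → 0000001110111 = 119

119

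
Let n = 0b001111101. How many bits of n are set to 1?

n = 1111101
Count the 1s: 1 + 1 + 1 + 1 + 1 + 1 = 6

6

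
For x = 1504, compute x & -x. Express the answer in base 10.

x = 10111100000 = 1504
-x (two's complement) = …01000100000
AND   = 00000100000 = 32
(x & -x isolates the lowest set bit of x.)

32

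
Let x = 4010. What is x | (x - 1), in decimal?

x = 111110101010 = 4010
x - 1 = 111110101001
OR    = 111110101011 = 4011
(x | (x - 1) sets all bits below the lowest set bit.)

4011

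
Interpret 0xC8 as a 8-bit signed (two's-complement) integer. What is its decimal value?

pattern = 11001000 (MSB is 1 ⇒ negative)
Invert: 00110111, add 1 → 00111000 = 56, so the value is -56.
(Equivalently: 200 - 2^8 = 200 - 256 = -56.)

-56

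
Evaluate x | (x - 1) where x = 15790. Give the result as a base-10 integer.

15791

x = 11110110101110 = 15790
x - 1 = 11110110101101
OR    = 11110110101111 = 15791
(x | (x - 1) sets all bits below the lowest set bit.)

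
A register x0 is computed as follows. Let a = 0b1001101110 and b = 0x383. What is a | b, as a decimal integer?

a = 1001101110
0x383 = 1110000011
 OR → 1111101111 = 1007

1007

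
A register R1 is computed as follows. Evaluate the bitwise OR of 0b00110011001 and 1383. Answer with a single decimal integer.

a = 00110011001
1383 = 10101100111
 OR → 10111111111 = 1535

1535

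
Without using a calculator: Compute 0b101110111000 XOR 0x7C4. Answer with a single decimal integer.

a = 101110111000
0x7C4 = 011111000100
XOR → 110001111100 = 3196

3196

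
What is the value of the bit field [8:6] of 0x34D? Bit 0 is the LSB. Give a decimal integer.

5

v = 1101001101
Shift right by 6: 1101
Mask low 3 bits: 101 = 5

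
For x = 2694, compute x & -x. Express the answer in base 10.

x = 101010000110 = 2694
-x (two's complement) = …010101111010
AND   = 000000000010 = 2
(x & -x isolates the lowest set bit of x.)

2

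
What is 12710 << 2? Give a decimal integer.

12710 = 0011000110100110
shift left by 2 → 1100011010011000 = 50840
(equivalently, 12710 × 2^2 = 12710 × 4)

50840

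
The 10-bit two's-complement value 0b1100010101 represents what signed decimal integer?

pattern = 1100010101 (MSB is 1 ⇒ negative)
Invert: 0011101010, add 1 → 0011101011 = 235, so the value is -235.
(Equivalently: 789 - 2^10 = 789 - 1024 = -235.)

-235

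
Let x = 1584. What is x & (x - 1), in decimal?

1568

x = 11000110000 = 1584
x - 1 = 11000101111
AND   = 11000100000 = 1568
(x & (x - 1) clears the lowest set bit of x.)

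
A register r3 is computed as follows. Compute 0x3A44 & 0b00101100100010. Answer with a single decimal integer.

2560

0x3A44 = 11101001000100
b = 00101100100010
AND → 00101000000000 = 2560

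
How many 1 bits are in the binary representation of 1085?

1085 = 10000111101
Count the 1s: 1 + 1 + 1 + 1 + 1 + 1 = 6

6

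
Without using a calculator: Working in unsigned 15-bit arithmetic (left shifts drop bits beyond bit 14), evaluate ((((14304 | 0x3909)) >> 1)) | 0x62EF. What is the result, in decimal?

14304 = 011011111100000
0x3909 = 011100100001001
→ | → 011111111101001 = 16361
→ >> 1 → 001111111110100 = 8180
0x62EF = 110001011101111
→ | → 111111111111111 = 32767

32767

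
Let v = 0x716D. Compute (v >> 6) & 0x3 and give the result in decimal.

v = 111000101101101
Shift right by 6: 111000101
Mask low 2 bits: 01 = 1

1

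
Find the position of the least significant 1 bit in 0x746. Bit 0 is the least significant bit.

1

0x746 = 11101000110
Trailing zeros: 1, so the lowest set bit is bit 1 (value 2).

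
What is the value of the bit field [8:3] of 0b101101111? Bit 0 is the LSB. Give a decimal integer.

v = 101101111
Shift right by 3: 101101
Mask low 6 bits: 101101 = 45

45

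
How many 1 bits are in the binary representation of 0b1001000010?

3

n = 1001000010
Count the 1s: 1 + 1 + 1 = 3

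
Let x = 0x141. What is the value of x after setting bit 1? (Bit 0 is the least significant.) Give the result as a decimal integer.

x = 101000001
bit 1 is currently 0; set it via x | (1 << 1) = x | 2
→ 101000011 = 323

323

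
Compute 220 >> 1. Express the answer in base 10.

220 = 11011100
shift right by 1 → 01101110 = 110
(equivalently, floor(220 / 2))

110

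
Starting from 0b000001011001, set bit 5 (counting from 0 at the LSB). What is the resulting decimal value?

121

x = 000001011001
bit 5 is currently 0; set it via x | (1 << 5) = x | 32
→ 000001111001 = 121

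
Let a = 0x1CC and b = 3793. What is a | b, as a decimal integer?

0x1CC = 000111001100
3793 = 111011010001
 OR → 111111011101 = 4061

4061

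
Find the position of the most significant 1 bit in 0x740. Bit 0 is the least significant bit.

0x740 = 11101000000
The topmost 1 is at position 10 (since 2^10 = 1024 ≤ 1856 < 2048).

10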